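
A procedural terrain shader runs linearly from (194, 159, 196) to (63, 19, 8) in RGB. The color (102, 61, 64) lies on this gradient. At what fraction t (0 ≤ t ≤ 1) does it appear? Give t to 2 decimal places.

0.70

Invert the lerp on the B channel (largest span, 188): t = (64 − 196) / (8 − 196) = -132/-188 = 0.70213.
Check on R: (102 − 194)/(63 − 194) = 0.7023 ✓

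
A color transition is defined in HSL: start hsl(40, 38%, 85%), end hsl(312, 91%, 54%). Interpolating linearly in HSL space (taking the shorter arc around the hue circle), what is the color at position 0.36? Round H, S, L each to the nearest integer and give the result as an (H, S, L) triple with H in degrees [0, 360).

Hue: 312 − 40 = 272°, but |272| > 180 so the shorter arc goes the other way: Δh = 272 − 360 = -88°.
H = 40 + 0.36 × (-88) = 8.32 → 8°
S = 38 + 0.36 × (91 − 38) = 57.08 → 57%
L = 85 + 0.36 × (54 − 85) = 73.84 → 74%

(8, 57, 74)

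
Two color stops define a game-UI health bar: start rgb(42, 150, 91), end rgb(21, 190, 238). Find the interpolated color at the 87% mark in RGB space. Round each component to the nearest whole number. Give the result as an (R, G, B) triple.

87% corresponds to t = 0.87.
R = 42 + 0.87 × (21 − 42) = 42 + 0.87 × -21 = 23.73 → 24
G = 150 + 0.87 × (190 − 150) = 150 + 0.87 × 40 = 184.8 → 185
B = 91 + 0.87 × (238 − 91) = 91 + 0.87 × 147 = 218.89 → 219
So the blended color is (24, 185, 219), about #18b9db.

(24, 185, 219)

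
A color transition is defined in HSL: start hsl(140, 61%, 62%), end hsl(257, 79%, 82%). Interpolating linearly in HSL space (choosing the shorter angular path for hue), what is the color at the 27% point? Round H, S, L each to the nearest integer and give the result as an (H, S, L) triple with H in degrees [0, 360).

Hue arc: Δh = 257 − 140 = 117° (|Δh| ≤ 180, already the shorter path).
H = 140 + 0.27 × (117) = 171.59 → 172°
S = 61 + 0.27 × (79 − 61) = 65.86 → 66%
L = 62 + 0.27 × (82 − 62) = 67.4 → 67%

(172, 66, 67)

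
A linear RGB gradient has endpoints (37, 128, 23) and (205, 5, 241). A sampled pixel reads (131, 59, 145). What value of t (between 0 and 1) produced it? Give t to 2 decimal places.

Invert the lerp on the B channel (largest span, 218): t = (145 − 23) / (241 − 23) = 122/218 = 0.55963.
Check on R: (131 − 37)/(205 − 37) = 0.5595 ✓

0.56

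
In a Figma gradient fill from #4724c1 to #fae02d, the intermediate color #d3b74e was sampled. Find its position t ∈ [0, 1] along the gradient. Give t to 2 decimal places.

0.78

Invert the lerp on the G channel (largest span, 188): t = (183 − 36) / (224 − 36) = 147/188 = 0.78191.
Check on R: (211 − 71)/(250 − 71) = 0.7821 ✓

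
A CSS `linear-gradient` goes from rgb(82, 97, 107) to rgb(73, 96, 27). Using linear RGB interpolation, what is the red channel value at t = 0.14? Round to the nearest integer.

81

R = 82 + 0.14 × (73 − 82) = 80.74 → 81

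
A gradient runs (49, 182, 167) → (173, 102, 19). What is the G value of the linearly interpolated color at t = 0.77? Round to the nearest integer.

G = 182 + 0.77 × (102 − 182) = 120.4 → 120

120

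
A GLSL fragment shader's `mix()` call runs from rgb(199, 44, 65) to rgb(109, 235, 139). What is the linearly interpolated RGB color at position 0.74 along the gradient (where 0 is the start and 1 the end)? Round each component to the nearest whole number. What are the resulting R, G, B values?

(132, 185, 120)

R = 199 + 0.74 × (109 − 199) = 199 + 0.74 × -90 = 132.4 → 132
G = 44 + 0.74 × (235 − 44) = 44 + 0.74 × 191 = 185.34 → 185
B = 65 + 0.74 × (139 − 65) = 65 + 0.74 × 74 = 119.76 → 120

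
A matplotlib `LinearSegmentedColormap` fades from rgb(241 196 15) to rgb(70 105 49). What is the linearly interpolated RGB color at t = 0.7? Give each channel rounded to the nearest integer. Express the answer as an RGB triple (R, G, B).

(121, 132, 39)

R = 241 + 0.7 × (70 − 241) = 241 + 0.7 × -171 = 121.3 → 121
G = 196 + 0.7 × (105 − 196) = 196 + 0.7 × -91 = 132.3 → 132
B = 15 + 0.7 × (49 − 15) = 15 + 0.7 × 34 = 38.8 → 39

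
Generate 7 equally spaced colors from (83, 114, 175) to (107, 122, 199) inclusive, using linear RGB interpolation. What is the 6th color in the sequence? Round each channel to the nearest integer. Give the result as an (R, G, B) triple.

With 7 swatches and endpoints inclusive, swatch 6 sits at t = (6 − 1)/(7 − 1) = 5/6 ≈ 0.8333.
R = 83 + 0.8333 × (107 − 83) = 102.999 → 103
G = 114 + 0.8333 × (122 − 114) = 120.666 → 121
B = 175 + 0.8333 × (199 − 175) = 194.999 → 195

(103, 121, 195)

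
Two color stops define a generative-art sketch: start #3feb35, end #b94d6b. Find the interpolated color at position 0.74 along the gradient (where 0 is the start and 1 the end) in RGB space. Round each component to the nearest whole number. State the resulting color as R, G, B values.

(153, 118, 93)

#3feb35 → (63, 235, 53); #b94d6b → (185, 77, 107).
R = 63 + 0.74 × (185 − 63) = 63 + 0.74 × 122 = 153.28 → 153
G = 235 + 0.74 × (77 − 235) = 235 + 0.74 × -158 = 118.08 → 118
B = 53 + 0.74 × (107 − 53) = 53 + 0.74 × 54 = 92.96 → 93
So the blended color is (153, 118, 93), about #99765d.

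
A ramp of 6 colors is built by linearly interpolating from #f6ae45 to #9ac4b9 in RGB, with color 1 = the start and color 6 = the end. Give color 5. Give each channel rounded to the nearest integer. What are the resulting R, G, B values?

(172, 192, 162)

With 6 swatches and endpoints inclusive, swatch 5 sits at t = (5 − 1)/(6 − 1) = 4/5 ≈ 0.8.
#f6ae45 → (246, 174, 69); #9ac4b9 → (154, 196, 185).
R = 246 + 0.8 × (154 − 246) = 172.4 → 172
G = 174 + 0.8 × (196 − 174) = 191.6 → 192
B = 69 + 0.8 × (185 − 69) = 161.8 → 162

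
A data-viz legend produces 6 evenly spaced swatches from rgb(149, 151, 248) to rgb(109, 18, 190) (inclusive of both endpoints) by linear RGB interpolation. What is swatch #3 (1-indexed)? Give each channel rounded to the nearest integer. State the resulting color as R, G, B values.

(133, 98, 225)

With 6 swatches and endpoints inclusive, swatch 3 sits at t = (3 − 1)/(6 − 1) = 2/5 ≈ 0.4.
R = 149 + 0.4 × (109 − 149) = 133 → 133
G = 151 + 0.4 × (18 − 151) = 97.8 → 98
B = 248 + 0.4 × (190 − 248) = 224.8 → 225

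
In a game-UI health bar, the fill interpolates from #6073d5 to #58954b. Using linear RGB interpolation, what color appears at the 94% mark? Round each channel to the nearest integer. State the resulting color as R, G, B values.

#6073d5 → (96, 115, 213); #58954b → (88, 149, 75).
94% corresponds to t = 0.94.
R = 96 + 0.94 × (88 − 96) = 96 + 0.94 × -8 = 88.48 → 88
G = 115 + 0.94 × (149 − 115) = 115 + 0.94 × 34 = 146.96 → 147
B = 213 + 0.94 × (75 − 213) = 213 + 0.94 × -138 = 83.28 → 83
So the blended color is (88, 147, 83), about #589353.

(88, 147, 83)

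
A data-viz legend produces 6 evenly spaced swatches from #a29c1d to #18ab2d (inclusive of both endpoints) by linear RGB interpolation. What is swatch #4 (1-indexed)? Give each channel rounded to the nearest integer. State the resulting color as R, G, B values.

(79, 165, 39)

With 6 swatches and endpoints inclusive, swatch 4 sits at t = (4 − 1)/(6 − 1) = 3/5 ≈ 0.6.
#a29c1d → (162, 156, 29); #18ab2d → (24, 171, 45).
R = 162 + 0.6 × (24 − 162) = 79.2 → 79
G = 156 + 0.6 × (171 − 156) = 165 → 165
B = 29 + 0.6 × (45 − 29) = 38.6 → 39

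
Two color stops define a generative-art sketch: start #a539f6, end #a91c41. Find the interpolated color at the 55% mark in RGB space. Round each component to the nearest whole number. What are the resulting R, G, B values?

#a539f6 → (165, 57, 246); #a91c41 → (169, 28, 65).
55% corresponds to t = 0.55.
R = 165 + 0.55 × (169 − 165) = 165 + 0.55 × 4 = 167.2 → 167
G = 57 + 0.55 × (28 − 57) = 57 + 0.55 × -29 = 41.05 → 41
B = 246 + 0.55 × (65 − 246) = 246 + 0.55 × -181 = 146.45 → 146

(167, 41, 146)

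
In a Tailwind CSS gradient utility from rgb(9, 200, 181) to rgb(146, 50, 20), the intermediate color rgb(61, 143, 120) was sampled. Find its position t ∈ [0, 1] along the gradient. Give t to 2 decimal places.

Invert the lerp on the B channel (largest span, 161): t = (120 − 181) / (20 − 181) = -61/-161 = 0.37888.
Check on R: (61 − 9)/(146 − 9) = 0.3796 ✓

0.38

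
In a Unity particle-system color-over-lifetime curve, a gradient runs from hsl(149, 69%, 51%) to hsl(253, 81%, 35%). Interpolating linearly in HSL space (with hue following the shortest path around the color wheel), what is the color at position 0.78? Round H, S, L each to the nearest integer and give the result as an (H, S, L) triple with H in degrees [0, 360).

(230, 78, 39)

Hue arc: Δh = 253 − 149 = 104° (|Δh| ≤ 180, already the shorter path).
H = 149 + 0.78 × (104) = 230.12 → 230°
S = 69 + 0.78 × (81 − 69) = 78.36 → 78%
L = 51 + 0.78 × (35 − 51) = 38.52 → 39%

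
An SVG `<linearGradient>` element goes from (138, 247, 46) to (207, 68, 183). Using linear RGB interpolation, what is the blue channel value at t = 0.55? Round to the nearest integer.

121

B = 46 + 0.55 × (183 − 46) = 121.35 → 121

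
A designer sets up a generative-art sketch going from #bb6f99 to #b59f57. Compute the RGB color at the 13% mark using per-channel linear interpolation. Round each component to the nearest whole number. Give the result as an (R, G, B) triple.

#bb6f99 → (187, 111, 153); #b59f57 → (181, 159, 87).
13% corresponds to t = 0.13.
R = 187 + 0.13 × (181 − 187) = 187 + 0.13 × -6 = 186.22 → 186
G = 111 + 0.13 × (159 − 111) = 111 + 0.13 × 48 = 117.24 → 117
B = 153 + 0.13 × (87 − 153) = 153 + 0.13 × -66 = 144.42 → 144

(186, 117, 144)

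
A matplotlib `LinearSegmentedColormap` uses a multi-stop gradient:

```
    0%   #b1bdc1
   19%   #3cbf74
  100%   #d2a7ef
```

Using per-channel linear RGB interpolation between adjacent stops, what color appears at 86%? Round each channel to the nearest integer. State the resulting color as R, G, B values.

(184, 171, 218)

86% lies between the 19% and 100% stops, so the local fraction is t = (86 − 19)/(100 − 19) = 67/81 ≈ 0.8272.
#3cbf74 → (60, 191, 116); #d2a7ef → (210, 167, 239).
R = 60 + 0.8272 × (210 − 60) = 184.08 → 184
G = 191 + 0.8272 × (167 − 191) = 171.147 → 171
B = 116 + 0.8272 × (239 − 116) = 217.746 → 218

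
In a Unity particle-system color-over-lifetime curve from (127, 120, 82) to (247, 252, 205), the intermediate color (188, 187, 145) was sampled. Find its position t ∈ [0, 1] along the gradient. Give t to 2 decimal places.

0.51

Invert the lerp on the G channel (largest span, 132): t = (187 − 120) / (252 − 120) = 67/132 = 0.50758.
Check on R: (188 − 127)/(247 − 127) = 0.5083 ✓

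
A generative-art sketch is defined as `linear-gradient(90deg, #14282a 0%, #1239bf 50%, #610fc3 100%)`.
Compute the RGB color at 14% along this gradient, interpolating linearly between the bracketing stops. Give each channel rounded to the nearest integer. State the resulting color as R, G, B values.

14% lies between the 0% and 50% stops, so the local fraction is t = (14 − 0)/(50 − 0) = 14/50 ≈ 0.28.
#14282a → (20, 40, 42); #1239bf → (18, 57, 191).
R = 20 + 0.28 × (18 − 20) = 19.44 → 19
G = 40 + 0.28 × (57 − 40) = 44.76 → 45
B = 42 + 0.28 × (191 − 42) = 83.72 → 84

(19, 45, 84)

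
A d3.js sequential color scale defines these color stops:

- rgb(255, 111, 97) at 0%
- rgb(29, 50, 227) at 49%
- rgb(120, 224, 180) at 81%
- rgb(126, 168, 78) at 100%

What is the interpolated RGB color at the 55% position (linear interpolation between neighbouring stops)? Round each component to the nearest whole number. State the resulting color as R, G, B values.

55% lies between the 49% and 81% stops, so the local fraction is t = (55 − 49)/(81 − 49) = 6/32 ≈ 0.1875.
R = 29 + 0.1875 × (120 − 29) = 46.062 → 46
G = 50 + 0.1875 × (224 − 50) = 82.625 → 83
B = 227 + 0.1875 × (180 − 227) = 218.188 → 218

(46, 83, 218)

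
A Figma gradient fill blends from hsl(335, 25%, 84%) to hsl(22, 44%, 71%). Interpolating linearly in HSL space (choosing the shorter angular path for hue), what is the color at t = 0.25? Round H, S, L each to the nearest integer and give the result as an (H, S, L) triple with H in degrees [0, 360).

Hue: 22 − 335 = -313°, but |-313| > 180 so the shorter arc goes the other way: Δh = -313 + 360 = 47°.
H = 335 + 0.25 × (47) = 346.75 → 347°
S = 25 + 0.25 × (44 − 25) = 29.75 → 30%
L = 84 + 0.25 × (71 − 84) = 80.75 → 81%

(347, 30, 81)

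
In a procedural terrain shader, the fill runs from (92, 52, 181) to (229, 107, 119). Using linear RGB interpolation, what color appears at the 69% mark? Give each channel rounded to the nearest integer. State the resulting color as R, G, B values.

(187, 90, 138)

69% corresponds to t = 0.69.
R = 92 + 0.69 × (229 − 92) = 92 + 0.69 × 137 = 186.53 → 187
G = 52 + 0.69 × (107 − 52) = 52 + 0.69 × 55 = 89.95 → 90
B = 181 + 0.69 × (119 − 181) = 181 + 0.69 × -62 = 138.22 → 138
So the blended color is (187, 90, 138), about #bb5a8a.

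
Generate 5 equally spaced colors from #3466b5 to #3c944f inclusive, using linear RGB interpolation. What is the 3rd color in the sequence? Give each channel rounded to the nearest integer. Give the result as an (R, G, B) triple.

With 5 swatches and endpoints inclusive, swatch 3 sits at t = (3 − 1)/(5 − 1) = 2/4 ≈ 0.5.
#3466b5 → (52, 102, 181); #3c944f → (60, 148, 79).
R = 52 + 0.5 × (60 − 52) = 56 → 56
G = 102 + 0.5 × (148 − 102) = 125 → 125
B = 181 + 0.5 × (79 − 181) = 130 → 130

(56, 125, 130)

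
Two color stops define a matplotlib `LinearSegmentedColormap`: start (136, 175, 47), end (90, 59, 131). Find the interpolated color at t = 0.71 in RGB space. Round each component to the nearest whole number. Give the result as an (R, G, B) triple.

R = 136 + 0.71 × (90 − 136) = 136 + 0.71 × -46 = 103.34 → 103
G = 175 + 0.71 × (59 − 175) = 175 + 0.71 × -116 = 92.64 → 93
B = 47 + 0.71 × (131 − 47) = 47 + 0.71 × 84 = 106.64 → 107

(103, 93, 107)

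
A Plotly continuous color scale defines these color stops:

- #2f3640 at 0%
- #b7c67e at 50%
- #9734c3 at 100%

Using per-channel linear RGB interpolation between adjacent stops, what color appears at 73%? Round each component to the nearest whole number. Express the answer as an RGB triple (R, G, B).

(168, 131, 158)

73% lies between the 50% and 100% stops, so the local fraction is t = (73 − 50)/(100 − 50) = 23/50 ≈ 0.46.
#b7c67e → (183, 198, 126); #9734c3 → (151, 52, 195).
R = 183 + 0.46 × (151 − 183) = 168.28 → 168
G = 198 + 0.46 × (52 − 198) = 130.84 → 131
B = 126 + 0.46 × (195 − 126) = 157.74 → 158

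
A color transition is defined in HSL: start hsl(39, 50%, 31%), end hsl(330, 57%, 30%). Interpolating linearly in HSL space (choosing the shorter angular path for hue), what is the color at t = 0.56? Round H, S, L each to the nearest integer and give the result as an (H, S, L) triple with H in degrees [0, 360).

(0, 54, 30)

Hue: 330 − 39 = 291°, but |291| > 180 so the shorter arc goes the other way: Δh = 291 − 360 = -69°.
H = 39 + 0.56 × (-69) = 0.36 → 0°
S = 50 + 0.56 × (57 − 50) = 53.92 → 54%
L = 31 + 0.56 × (30 − 31) = 30.44 → 30%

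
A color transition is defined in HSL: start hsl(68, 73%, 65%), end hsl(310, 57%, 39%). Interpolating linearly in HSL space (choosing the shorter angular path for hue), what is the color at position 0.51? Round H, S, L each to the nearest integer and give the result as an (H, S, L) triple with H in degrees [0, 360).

Hue: 310 − 68 = 242°, but |242| > 180 so the shorter arc goes the other way: Δh = 242 − 360 = -118°.
H = 68 + 0.51 × (-118) = 7.82 → 8°
S = 73 + 0.51 × (57 − 73) = 64.84 → 65%
L = 65 + 0.51 × (39 − 65) = 51.74 → 52%

(8, 65, 52)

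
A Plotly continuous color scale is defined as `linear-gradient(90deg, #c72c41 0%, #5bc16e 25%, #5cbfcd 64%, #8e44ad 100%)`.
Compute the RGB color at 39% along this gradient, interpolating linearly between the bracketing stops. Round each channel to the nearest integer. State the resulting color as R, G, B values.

(91, 192, 144)

39% lies between the 25% and 64% stops, so the local fraction is t = (39 − 25)/(64 − 25) = 14/39 ≈ 0.359.
#5bc16e → (91, 193, 110); #5cbfcd → (92, 191, 205).
R = 91 + 0.359 × (92 − 91) = 91.359 → 91
G = 193 + 0.359 × (191 − 193) = 192.282 → 192
B = 110 + 0.359 × (205 − 110) = 144.105 → 144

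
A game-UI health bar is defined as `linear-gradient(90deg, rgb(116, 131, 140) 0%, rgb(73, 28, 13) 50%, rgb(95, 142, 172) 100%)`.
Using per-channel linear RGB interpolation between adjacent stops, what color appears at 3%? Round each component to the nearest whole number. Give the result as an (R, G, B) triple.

3% lies between the 0% and 50% stops, so the local fraction is t = (3 − 0)/(50 − 0) = 3/50 ≈ 0.06.
R = 116 + 0.06 × (73 − 116) = 113.42 → 113
G = 131 + 0.06 × (28 − 131) = 124.82 → 125
B = 140 + 0.06 × (13 − 140) = 132.38 → 132

(113, 125, 132)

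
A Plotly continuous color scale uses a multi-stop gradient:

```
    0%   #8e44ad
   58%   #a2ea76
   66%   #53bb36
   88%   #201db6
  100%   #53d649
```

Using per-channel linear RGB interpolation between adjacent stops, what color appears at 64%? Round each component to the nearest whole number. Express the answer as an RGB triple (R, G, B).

64% lies between the 58% and 66% stops, so the local fraction is t = (64 − 58)/(66 − 58) = 6/8 ≈ 0.75.
#a2ea76 → (162, 234, 118); #53bb36 → (83, 187, 54).
R = 162 + 0.75 × (83 − 162) = 102.75 → 103
G = 234 + 0.75 × (187 − 234) = 198.75 → 199
B = 118 + 0.75 × (54 − 118) = 70 → 70

(103, 199, 70)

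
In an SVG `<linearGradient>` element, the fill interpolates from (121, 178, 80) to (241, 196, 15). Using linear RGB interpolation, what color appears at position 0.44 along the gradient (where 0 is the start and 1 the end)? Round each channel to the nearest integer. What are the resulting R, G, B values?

R = 121 + 0.44 × (241 − 121) = 121 + 0.44 × 120 = 173.8 → 174
G = 178 + 0.44 × (196 − 178) = 178 + 0.44 × 18 = 185.92 → 186
B = 80 + 0.44 × (15 − 80) = 80 + 0.44 × -65 = 51.4 → 51
So the blended color is (174, 186, 51), about #aeba33.

(174, 186, 51)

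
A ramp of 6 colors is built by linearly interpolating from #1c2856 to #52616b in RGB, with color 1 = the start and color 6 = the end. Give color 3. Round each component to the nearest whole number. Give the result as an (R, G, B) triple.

(50, 63, 94)

With 6 swatches and endpoints inclusive, swatch 3 sits at t = (3 − 1)/(6 − 1) = 2/5 ≈ 0.4.
#1c2856 → (28, 40, 86); #52616b → (82, 97, 107).
R = 28 + 0.4 × (82 − 28) = 49.6 → 50
G = 40 + 0.4 × (97 − 40) = 62.8 → 63
B = 86 + 0.4 × (107 − 86) = 94.4 → 94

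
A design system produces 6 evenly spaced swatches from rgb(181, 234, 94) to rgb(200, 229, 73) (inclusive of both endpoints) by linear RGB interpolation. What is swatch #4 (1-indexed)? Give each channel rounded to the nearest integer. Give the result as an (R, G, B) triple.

With 6 swatches and endpoints inclusive, swatch 4 sits at t = (4 − 1)/(6 − 1) = 3/5 ≈ 0.6.
R = 181 + 0.6 × (200 − 181) = 192.4 → 192
G = 234 + 0.6 × (229 − 234) = 231 → 231
B = 94 + 0.6 × (73 − 94) = 81.4 → 81

(192, 231, 81)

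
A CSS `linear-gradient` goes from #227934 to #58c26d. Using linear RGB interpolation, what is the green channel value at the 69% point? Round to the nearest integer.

G₁ = 121 (from #227934), G₂ = 194 (from #58c26d).
G = 121 + 0.69 × (194 − 121) = 171.37 → 171

171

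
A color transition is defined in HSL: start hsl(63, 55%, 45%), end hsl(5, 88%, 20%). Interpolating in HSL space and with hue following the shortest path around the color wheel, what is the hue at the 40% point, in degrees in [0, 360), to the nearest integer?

40

Hue arc: Δh = 5 − 63 = -58° (|Δh| ≤ 180, already the shorter path).
H = 63 + 0.4 × (-58) = 39.8 → 40°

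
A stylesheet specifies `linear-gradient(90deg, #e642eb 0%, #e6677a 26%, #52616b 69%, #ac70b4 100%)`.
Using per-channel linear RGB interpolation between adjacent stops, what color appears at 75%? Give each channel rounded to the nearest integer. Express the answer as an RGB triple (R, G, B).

75% lies between the 69% and 100% stops, so the local fraction is t = (75 − 69)/(100 − 69) = 6/31 ≈ 0.1935.
#52616b → (82, 97, 107); #ac70b4 → (172, 112, 180).
R = 82 + 0.1935 × (172 − 82) = 99.415 → 99
G = 97 + 0.1935 × (112 − 97) = 99.903 → 100
B = 107 + 0.1935 × (180 − 107) = 121.126 → 121

(99, 100, 121)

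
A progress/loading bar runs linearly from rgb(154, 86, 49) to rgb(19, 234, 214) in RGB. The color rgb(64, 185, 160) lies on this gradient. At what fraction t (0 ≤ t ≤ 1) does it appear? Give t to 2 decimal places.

0.67

Invert the lerp on the B channel (largest span, 165): t = (160 − 49) / (214 − 49) = 111/165 = 0.67273.
Check on R: (64 − 154)/(19 − 154) = 0.6667 ✓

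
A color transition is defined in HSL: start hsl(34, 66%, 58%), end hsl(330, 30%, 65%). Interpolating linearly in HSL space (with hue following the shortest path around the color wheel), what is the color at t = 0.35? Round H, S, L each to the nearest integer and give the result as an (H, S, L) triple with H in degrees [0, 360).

Hue: 330 − 34 = 296°, but |296| > 180 so the shorter arc goes the other way: Δh = 296 − 360 = -64°.
H = 34 + 0.35 × (-64) = 11.6 → 12°
S = 66 + 0.35 × (30 − 66) = 53.4 → 53%
L = 58 + 0.35 × (65 − 58) = 60.45 → 60%

(12, 53, 60)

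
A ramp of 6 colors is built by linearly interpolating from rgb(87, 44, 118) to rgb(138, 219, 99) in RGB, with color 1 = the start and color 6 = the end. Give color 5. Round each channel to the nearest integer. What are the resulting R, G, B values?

With 6 swatches and endpoints inclusive, swatch 5 sits at t = (5 − 1)/(6 − 1) = 4/5 ≈ 0.8.
R = 87 + 0.8 × (138 − 87) = 127.8 → 128
G = 44 + 0.8 × (219 − 44) = 184 → 184
B = 118 + 0.8 × (99 − 118) = 102.8 → 103

(128, 184, 103)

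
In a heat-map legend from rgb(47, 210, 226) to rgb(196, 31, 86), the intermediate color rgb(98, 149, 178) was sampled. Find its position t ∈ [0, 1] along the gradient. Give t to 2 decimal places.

Invert the lerp on the G channel (largest span, 179): t = (149 − 210) / (31 − 210) = -61/-179 = 0.34078.
Check on R: (98 − 47)/(196 − 47) = 0.3423 ✓

0.34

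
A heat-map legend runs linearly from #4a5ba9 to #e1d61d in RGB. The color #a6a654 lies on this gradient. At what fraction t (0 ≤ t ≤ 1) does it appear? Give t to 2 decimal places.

0.61

Invert the lerp on the R channel (largest span, 151): t = (166 − 74) / (225 − 74) = 92/151 = 0.60927.
Check on G: (166 − 91)/(214 − 91) = 0.6098 ✓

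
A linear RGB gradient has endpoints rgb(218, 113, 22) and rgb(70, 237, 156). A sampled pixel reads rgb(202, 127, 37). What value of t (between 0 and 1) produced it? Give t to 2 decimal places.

Invert the lerp on the R channel (largest span, 148): t = (202 − 218) / (70 − 218) = -16/-148 = 0.10811.
Check on G: (127 − 113)/(237 − 113) = 0.1129 ✓

0.11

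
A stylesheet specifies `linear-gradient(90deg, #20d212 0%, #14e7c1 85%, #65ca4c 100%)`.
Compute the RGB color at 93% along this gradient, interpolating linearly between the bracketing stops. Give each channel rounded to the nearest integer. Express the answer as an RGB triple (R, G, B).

93% lies between the 85% and 100% stops, so the local fraction is t = (93 − 85)/(100 − 85) = 8/15 ≈ 0.5333.
#14e7c1 → (20, 231, 193); #65ca4c → (101, 202, 76).
R = 20 + 0.5333 × (101 − 20) = 63.197 → 63
G = 231 + 0.5333 × (202 − 231) = 215.534 → 216
B = 193 + 0.5333 × (76 − 193) = 130.604 → 131

(63, 216, 131)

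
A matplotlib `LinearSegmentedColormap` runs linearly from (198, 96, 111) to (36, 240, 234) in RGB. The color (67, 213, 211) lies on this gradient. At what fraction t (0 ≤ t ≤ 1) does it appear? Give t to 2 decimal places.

0.81

Invert the lerp on the R channel (largest span, 162): t = (67 − 198) / (36 − 198) = -131/-162 = 0.80864.
Check on G: (213 − 96)/(240 − 96) = 0.8125 ✓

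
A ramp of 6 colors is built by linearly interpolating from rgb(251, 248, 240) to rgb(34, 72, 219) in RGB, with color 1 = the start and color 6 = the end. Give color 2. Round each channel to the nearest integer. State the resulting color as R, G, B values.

(208, 213, 236)

With 6 swatches and endpoints inclusive, swatch 2 sits at t = (2 − 1)/(6 − 1) = 1/5 ≈ 0.2.
R = 251 + 0.2 × (34 − 251) = 207.6 → 208
G = 248 + 0.2 × (72 − 248) = 212.8 → 213
B = 240 + 0.2 × (219 − 240) = 235.8 → 236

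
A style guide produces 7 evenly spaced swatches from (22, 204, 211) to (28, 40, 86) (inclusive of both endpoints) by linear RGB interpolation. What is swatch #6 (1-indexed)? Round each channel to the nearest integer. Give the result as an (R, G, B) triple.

With 7 swatches and endpoints inclusive, swatch 6 sits at t = (6 − 1)/(7 − 1) = 5/6 ≈ 0.8333.
R = 22 + 0.8333 × (28 − 22) = 27 → 27
G = 204 + 0.8333 × (40 − 204) = 67.339 → 67
B = 211 + 0.8333 × (86 − 211) = 106.837 → 107

(27, 67, 107)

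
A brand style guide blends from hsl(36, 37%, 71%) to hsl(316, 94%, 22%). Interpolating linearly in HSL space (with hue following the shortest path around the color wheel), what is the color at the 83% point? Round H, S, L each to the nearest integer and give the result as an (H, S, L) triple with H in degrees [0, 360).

Hue: 316 − 36 = 280°, but |280| > 180 so the shorter arc goes the other way: Δh = 280 − 360 = -80°.
H = 36 + 0.83 × (-80) = -30.4 → -30 → -30 mod 360 = 330°
S = 37 + 0.83 × (94 − 37) = 84.31 → 84%
L = 71 + 0.83 × (22 − 71) = 30.33 → 30%

(330, 84, 30)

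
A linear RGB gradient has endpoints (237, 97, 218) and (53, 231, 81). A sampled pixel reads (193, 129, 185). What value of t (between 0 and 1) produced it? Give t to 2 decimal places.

Invert the lerp on the R channel (largest span, 184): t = (193 − 237) / (53 − 237) = -44/-184 = 0.23913.
Check on G: (129 − 97)/(231 − 97) = 0.2388 ✓

0.24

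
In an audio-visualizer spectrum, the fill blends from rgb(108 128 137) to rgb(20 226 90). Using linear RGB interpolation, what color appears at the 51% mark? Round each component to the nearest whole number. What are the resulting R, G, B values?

(63, 178, 113)

51% corresponds to t = 0.51.
R = 108 + 0.51 × (20 − 108) = 108 + 0.51 × -88 = 63.12 → 63
G = 128 + 0.51 × (226 − 128) = 128 + 0.51 × 98 = 177.98 → 178
B = 137 + 0.51 × (90 − 137) = 137 + 0.51 × -47 = 113.03 → 113
So the blended color is (63, 178, 113), about #3fb271.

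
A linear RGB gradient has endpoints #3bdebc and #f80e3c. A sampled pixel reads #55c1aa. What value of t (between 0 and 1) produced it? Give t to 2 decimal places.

0.14

Invert the lerp on the G channel (largest span, 208): t = (193 − 222) / (14 − 222) = -29/-208 = 0.13942.
Check on R: (85 − 59)/(248 − 59) = 0.1376 ✓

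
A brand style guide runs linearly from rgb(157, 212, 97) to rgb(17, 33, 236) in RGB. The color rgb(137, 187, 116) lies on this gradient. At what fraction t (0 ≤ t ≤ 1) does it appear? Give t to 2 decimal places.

Invert the lerp on the G channel (largest span, 179): t = (187 − 212) / (33 − 212) = -25/-179 = 0.13966.
Check on R: (137 − 157)/(17 − 157) = 0.1429 ✓

0.14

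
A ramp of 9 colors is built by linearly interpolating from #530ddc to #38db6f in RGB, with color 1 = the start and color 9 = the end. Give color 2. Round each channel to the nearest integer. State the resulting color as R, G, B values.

With 9 swatches and endpoints inclusive, swatch 2 sits at t = (2 − 1)/(9 − 1) = 1/8 ≈ 0.125.
#530ddc → (83, 13, 220); #38db6f → (56, 219, 111).
R = 83 + 0.125 × (56 − 83) = 79.625 → 80
G = 13 + 0.125 × (219 − 13) = 38.75 → 39
B = 220 + 0.125 × (111 − 220) = 206.375 → 206

(80, 39, 206)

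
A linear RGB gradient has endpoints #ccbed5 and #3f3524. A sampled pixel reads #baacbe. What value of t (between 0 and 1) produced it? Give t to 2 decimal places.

0.13

Invert the lerp on the B channel (largest span, 177): t = (190 − 213) / (36 − 213) = -23/-177 = 0.12994.
Check on R: (186 − 204)/(63 − 204) = 0.1277 ✓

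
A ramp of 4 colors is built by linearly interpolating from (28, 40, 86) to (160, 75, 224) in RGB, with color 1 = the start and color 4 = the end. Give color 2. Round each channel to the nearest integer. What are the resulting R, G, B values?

With 4 swatches and endpoints inclusive, swatch 2 sits at t = (2 − 1)/(4 − 1) = 1/3 ≈ 0.3333.
R = 28 + 0.3333 × (160 − 28) = 71.996 → 72
G = 40 + 0.3333 × (75 − 40) = 51.666 → 52
B = 86 + 0.3333 × (224 − 86) = 131.995 → 132

(72, 52, 132)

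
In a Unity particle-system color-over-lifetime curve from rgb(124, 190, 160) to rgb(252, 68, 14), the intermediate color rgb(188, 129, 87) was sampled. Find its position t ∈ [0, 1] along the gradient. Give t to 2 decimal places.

Invert the lerp on the B channel (largest span, 146): t = (87 − 160) / (14 − 160) = -73/-146 = 0.5.
Check on R: (188 − 124)/(252 − 124) = 0.5 ✓

0.50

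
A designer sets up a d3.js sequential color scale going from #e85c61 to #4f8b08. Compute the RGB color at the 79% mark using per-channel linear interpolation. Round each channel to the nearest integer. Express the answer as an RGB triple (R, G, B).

(111, 129, 27)

#e85c61 → (232, 92, 97); #4f8b08 → (79, 139, 8).
79% corresponds to t = 0.79.
R = 232 + 0.79 × (79 − 232) = 232 + 0.79 × -153 = 111.13 → 111
G = 92 + 0.79 × (139 − 92) = 92 + 0.79 × 47 = 129.13 → 129
B = 97 + 0.79 × (8 − 97) = 97 + 0.79 × -89 = 26.69 → 27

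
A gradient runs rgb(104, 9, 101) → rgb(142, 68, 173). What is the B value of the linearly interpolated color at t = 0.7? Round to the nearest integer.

B = 101 + 0.7 × (173 − 101) = 151.4 → 151

151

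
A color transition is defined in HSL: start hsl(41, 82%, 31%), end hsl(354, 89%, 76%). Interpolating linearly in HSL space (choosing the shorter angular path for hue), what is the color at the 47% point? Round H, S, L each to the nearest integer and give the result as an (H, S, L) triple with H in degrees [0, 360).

Hue: 354 − 41 = 313°, but |313| > 180 so the shorter arc goes the other way: Δh = 313 − 360 = -47°.
H = 41 + 0.47 × (-47) = 18.91 → 19°
S = 82 + 0.47 × (89 − 82) = 85.29 → 85%
L = 31 + 0.47 × (76 − 31) = 52.15 → 52%

(19, 85, 52)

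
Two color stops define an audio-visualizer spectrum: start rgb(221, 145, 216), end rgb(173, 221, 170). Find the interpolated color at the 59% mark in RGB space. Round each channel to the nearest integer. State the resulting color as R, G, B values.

(193, 190, 189)

59% corresponds to t = 0.59.
R = 221 + 0.59 × (173 − 221) = 221 + 0.59 × -48 = 192.68 → 193
G = 145 + 0.59 × (221 − 145) = 145 + 0.59 × 76 = 189.84 → 190
B = 216 + 0.59 × (170 − 216) = 216 + 0.59 × -46 = 188.86 → 189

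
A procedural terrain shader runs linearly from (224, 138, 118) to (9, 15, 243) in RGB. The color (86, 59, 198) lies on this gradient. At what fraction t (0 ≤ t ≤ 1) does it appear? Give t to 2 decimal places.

Invert the lerp on the R channel (largest span, 215): t = (86 − 224) / (9 − 224) = -138/-215 = 0.64186.
Check on G: (59 − 138)/(15 − 138) = 0.6423 ✓

0.64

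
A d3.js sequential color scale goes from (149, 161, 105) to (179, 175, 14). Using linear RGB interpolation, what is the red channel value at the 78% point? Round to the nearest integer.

R = 149 + 0.78 × (179 − 149) = 172.4 → 172

172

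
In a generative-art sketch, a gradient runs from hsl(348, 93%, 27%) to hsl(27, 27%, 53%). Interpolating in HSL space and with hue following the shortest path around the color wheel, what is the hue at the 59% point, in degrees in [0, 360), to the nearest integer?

Hue: 27 − 348 = -321°, but |-321| > 180 so the shorter arc goes the other way: Δh = -321 + 360 = 39°.
H = 348 + 0.59 × (39) = 371.01 → 371 → 371 mod 360 = 11°

11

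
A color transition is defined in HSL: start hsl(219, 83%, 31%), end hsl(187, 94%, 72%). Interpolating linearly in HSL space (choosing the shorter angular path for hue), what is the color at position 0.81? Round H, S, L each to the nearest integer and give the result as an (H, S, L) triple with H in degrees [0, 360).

Hue arc: Δh = 187 − 219 = -32° (|Δh| ≤ 180, already the shorter path).
H = 219 + 0.81 × (-32) = 193.08 → 193°
S = 83 + 0.81 × (94 − 83) = 91.91 → 92%
L = 31 + 0.81 × (72 − 31) = 64.21 → 64%

(193, 92, 64)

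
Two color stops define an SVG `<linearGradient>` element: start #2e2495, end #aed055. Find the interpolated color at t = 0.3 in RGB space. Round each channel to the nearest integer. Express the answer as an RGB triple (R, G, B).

#2e2495 → (46, 36, 149); #aed055 → (174, 208, 85).
R = 46 + 0.3 × (174 − 46) = 46 + 0.3 × 128 = 84.4 → 84
G = 36 + 0.3 × (208 − 36) = 36 + 0.3 × 172 = 87.6 → 88
B = 149 + 0.3 × (85 − 149) = 149 + 0.3 × -64 = 129.8 → 130
So the blended color is (84, 88, 130), about #545882.

(84, 88, 130)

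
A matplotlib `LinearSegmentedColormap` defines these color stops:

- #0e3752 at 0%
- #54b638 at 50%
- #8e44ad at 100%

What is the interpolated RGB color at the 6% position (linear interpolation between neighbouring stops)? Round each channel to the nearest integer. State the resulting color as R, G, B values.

(22, 70, 79)

6% lies between the 0% and 50% stops, so the local fraction is t = (6 − 0)/(50 − 0) = 6/50 ≈ 0.12.
#0e3752 → (14, 55, 82); #54b638 → (84, 182, 56).
R = 14 + 0.12 × (84 − 14) = 22.4 → 22
G = 55 + 0.12 × (182 − 55) = 70.24 → 70
B = 82 + 0.12 × (56 − 82) = 78.88 → 79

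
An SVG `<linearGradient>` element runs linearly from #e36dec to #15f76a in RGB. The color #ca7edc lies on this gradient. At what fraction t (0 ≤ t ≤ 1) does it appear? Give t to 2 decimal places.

0.12

Invert the lerp on the R channel (largest span, 206): t = (202 − 227) / (21 − 227) = -25/-206 = 0.12136.
Check on G: (126 − 109)/(247 − 109) = 0.1232 ✓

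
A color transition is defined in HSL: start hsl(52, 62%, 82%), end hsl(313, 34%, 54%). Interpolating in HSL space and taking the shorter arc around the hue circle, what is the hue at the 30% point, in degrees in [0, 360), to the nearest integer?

22

Hue: 313 − 52 = 261°, but |261| > 180 so the shorter arc goes the other way: Δh = 261 − 360 = -99°.
H = 52 + 0.3 × (-99) = 22.3 → 22°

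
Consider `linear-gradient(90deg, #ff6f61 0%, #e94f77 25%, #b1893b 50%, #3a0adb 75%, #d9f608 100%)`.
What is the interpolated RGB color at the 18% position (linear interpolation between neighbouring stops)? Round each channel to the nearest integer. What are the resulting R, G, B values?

(239, 88, 113)

18% lies between the 0% and 25% stops, so the local fraction is t = (18 − 0)/(25 − 0) = 18/25 ≈ 0.72.
#ff6f61 → (255, 111, 97); #e94f77 → (233, 79, 119).
R = 255 + 0.72 × (233 − 255) = 239.16 → 239
G = 111 + 0.72 × (79 − 111) = 87.96 → 88
B = 97 + 0.72 × (119 − 97) = 112.84 → 113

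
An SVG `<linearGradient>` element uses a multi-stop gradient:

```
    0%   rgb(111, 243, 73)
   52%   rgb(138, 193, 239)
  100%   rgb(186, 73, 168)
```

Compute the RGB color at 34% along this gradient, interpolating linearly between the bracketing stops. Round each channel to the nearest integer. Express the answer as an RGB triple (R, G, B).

34% lies between the 0% and 52% stops, so the local fraction is t = (34 − 0)/(52 − 0) = 34/52 ≈ 0.6538.
R = 111 + 0.6538 × (138 − 111) = 128.653 → 129
G = 243 + 0.6538 × (193 − 243) = 210.31 → 210
B = 73 + 0.6538 × (239 − 73) = 181.531 → 182

(129, 210, 182)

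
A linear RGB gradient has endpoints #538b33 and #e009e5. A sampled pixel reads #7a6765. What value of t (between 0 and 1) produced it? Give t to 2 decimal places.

Invert the lerp on the B channel (largest span, 178): t = (101 − 51) / (229 − 51) = 50/178 = 0.2809.
Check on R: (122 − 83)/(224 − 83) = 0.2766 ✓

0.28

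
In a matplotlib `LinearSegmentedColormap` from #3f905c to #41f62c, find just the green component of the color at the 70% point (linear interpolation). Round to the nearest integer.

G₁ = 144 (from #3f905c), G₂ = 246 (from #41f62c).
G = 144 + 0.7 × (246 − 144) = 215.4 → 215

215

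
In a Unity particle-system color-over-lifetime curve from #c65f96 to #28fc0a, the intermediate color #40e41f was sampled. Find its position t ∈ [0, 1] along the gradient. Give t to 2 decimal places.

0.85

Invert the lerp on the R channel (largest span, 158): t = (64 − 198) / (40 − 198) = -134/-158 = 0.8481.
Check on G: (228 − 95)/(252 − 95) = 0.8471 ✓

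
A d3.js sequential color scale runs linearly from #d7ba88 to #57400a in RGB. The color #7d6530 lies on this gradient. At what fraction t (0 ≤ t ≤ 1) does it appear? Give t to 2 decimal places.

0.70

Invert the lerp on the R channel (largest span, 128): t = (125 − 215) / (87 − 215) = -90/-128 = 0.70312.
Check on G: (101 − 186)/(64 − 186) = 0.6967 ✓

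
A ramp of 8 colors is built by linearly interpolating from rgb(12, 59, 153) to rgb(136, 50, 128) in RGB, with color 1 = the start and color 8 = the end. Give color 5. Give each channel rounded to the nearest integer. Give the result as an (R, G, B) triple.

(83, 54, 139)

With 8 swatches and endpoints inclusive, swatch 5 sits at t = (5 − 1)/(8 − 1) = 4/7 ≈ 0.5714.
R = 12 + 0.5714 × (136 − 12) = 82.854 → 83
G = 59 + 0.5714 × (50 − 59) = 53.857 → 54
B = 153 + 0.5714 × (128 − 153) = 138.715 → 139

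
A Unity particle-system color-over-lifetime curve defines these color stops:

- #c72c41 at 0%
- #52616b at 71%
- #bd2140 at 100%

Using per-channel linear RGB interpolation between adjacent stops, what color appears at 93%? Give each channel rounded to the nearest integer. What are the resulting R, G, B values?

(163, 48, 74)

93% lies between the 71% and 100% stops, so the local fraction is t = (93 − 71)/(100 − 71) = 22/29 ≈ 0.7586.
#52616b → (82, 97, 107); #bd2140 → (189, 33, 64).
R = 82 + 0.7586 × (189 − 82) = 163.17 → 163
G = 97 + 0.7586 × (33 − 97) = 48.45 → 48
B = 107 + 0.7586 × (64 − 107) = 74.38 → 74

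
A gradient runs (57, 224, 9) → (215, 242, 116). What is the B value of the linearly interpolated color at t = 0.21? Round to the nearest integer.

31

B = 9 + 0.21 × (116 − 9) = 31.47 → 31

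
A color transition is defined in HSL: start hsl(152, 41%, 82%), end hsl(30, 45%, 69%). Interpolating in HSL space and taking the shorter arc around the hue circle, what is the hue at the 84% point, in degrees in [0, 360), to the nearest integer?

50

Hue arc: Δh = 30 − 152 = -122° (|Δh| ≤ 180, already the shorter path).
H = 152 + 0.84 × (-122) = 49.52 → 50°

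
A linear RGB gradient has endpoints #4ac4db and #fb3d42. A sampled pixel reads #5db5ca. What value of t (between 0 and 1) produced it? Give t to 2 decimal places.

Invert the lerp on the R channel (largest span, 177): t = (93 − 74) / (251 − 74) = 19/177 = 0.10734.
Check on G: (181 − 196)/(61 − 196) = 0.1111 ✓

0.11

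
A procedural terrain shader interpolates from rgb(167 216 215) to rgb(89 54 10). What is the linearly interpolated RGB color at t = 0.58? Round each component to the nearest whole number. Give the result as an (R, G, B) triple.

(122, 122, 96)

R = 167 + 0.58 × (89 − 167) = 167 + 0.58 × -78 = 121.76 → 122
G = 216 + 0.58 × (54 − 216) = 216 + 0.58 × -162 = 122.04 → 122
B = 215 + 0.58 × (10 − 215) = 215 + 0.58 × -205 = 96.1 → 96
So the blended color is (122, 122, 96), about #7a7a60.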